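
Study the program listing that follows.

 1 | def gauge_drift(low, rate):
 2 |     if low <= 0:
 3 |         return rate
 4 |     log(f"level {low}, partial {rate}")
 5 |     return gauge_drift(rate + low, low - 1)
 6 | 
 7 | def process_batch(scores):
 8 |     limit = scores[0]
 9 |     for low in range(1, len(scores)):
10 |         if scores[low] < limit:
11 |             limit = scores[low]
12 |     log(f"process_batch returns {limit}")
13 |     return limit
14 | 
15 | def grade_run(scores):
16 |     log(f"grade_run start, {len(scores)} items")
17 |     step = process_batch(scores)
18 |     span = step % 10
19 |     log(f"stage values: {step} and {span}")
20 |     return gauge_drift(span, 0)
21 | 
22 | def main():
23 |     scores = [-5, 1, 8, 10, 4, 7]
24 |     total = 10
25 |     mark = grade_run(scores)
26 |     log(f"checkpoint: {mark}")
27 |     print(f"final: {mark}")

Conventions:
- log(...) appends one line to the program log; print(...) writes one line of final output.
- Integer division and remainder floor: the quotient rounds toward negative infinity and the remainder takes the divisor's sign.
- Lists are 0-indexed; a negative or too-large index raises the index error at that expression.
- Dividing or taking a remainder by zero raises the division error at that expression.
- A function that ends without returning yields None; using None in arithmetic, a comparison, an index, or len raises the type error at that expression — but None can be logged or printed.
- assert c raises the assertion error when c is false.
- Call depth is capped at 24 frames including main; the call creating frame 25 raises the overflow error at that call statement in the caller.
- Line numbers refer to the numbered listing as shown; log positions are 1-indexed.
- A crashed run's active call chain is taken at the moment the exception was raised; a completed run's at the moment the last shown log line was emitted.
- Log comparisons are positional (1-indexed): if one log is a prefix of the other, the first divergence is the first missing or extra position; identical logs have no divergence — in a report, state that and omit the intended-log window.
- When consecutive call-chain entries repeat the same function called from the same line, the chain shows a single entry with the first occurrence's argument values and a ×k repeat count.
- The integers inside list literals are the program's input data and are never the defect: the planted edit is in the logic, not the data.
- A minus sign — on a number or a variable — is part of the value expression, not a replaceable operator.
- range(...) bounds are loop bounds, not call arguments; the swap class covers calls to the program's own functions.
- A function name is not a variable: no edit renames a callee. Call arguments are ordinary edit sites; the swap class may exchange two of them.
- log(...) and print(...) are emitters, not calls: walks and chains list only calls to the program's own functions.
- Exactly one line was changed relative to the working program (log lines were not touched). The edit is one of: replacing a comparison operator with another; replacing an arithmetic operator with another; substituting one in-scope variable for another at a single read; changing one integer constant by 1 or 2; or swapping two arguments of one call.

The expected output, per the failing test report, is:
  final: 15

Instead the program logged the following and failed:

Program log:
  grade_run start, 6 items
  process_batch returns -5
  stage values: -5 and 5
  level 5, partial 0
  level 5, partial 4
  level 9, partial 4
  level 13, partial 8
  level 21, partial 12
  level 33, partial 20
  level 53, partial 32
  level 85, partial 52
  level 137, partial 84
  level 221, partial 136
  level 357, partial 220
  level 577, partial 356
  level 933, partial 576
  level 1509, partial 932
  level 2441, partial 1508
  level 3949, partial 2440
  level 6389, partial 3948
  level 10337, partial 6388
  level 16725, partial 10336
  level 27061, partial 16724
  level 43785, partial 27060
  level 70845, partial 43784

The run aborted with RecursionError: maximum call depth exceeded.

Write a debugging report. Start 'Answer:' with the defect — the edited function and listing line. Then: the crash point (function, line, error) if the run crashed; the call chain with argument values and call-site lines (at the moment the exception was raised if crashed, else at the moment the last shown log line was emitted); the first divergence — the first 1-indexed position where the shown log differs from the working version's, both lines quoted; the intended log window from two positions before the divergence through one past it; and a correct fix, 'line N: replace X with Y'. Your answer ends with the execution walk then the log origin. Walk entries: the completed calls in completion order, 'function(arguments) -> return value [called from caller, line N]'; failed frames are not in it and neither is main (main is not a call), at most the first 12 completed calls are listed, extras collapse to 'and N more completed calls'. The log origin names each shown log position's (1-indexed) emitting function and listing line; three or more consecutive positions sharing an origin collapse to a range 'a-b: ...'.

Answer: the defect is in gauge_drift at line 5.
Key observation: At log position 5 the runs split — shown 'level 5, partial 4', but the working version logs 'level 4, partial 5'.
Crash: gauge_drift, line 5, RecursionError.
Call chain: main -> grade_run([-5, 1, 8, 10, 4, 7]) (called at line 25) -> gauge_drift(5, 0) (called at line 20) -> gauge_drift(5, 4) (called at line 5) ×21.
First divergence: at position 5 the run shows 'level 5, partial 4' where the working version logs 'level 4, partial 5'.
Intended log window:
  3: stage values: -5 and 5
  4: level 5, partial 0
  5: level 4, partial 5
  6: level 3, partial 9
Execution walk:
  process_batch([-5, 1, 8, 10, 4, 7]) -> -5  [called from grade_run, line 17]
Log origins:
  1: emitted by grade_run (line 16)
  2: emitted by process_batch (line 12)
  3: emitted by grade_run (line 19)
  4-25: emitted by gauge_drift (line 4)
A correct fix: line 5: replace `gauge_drift(rate + low, low - 1)` with `gauge_drift(low - 1, rate + low)`.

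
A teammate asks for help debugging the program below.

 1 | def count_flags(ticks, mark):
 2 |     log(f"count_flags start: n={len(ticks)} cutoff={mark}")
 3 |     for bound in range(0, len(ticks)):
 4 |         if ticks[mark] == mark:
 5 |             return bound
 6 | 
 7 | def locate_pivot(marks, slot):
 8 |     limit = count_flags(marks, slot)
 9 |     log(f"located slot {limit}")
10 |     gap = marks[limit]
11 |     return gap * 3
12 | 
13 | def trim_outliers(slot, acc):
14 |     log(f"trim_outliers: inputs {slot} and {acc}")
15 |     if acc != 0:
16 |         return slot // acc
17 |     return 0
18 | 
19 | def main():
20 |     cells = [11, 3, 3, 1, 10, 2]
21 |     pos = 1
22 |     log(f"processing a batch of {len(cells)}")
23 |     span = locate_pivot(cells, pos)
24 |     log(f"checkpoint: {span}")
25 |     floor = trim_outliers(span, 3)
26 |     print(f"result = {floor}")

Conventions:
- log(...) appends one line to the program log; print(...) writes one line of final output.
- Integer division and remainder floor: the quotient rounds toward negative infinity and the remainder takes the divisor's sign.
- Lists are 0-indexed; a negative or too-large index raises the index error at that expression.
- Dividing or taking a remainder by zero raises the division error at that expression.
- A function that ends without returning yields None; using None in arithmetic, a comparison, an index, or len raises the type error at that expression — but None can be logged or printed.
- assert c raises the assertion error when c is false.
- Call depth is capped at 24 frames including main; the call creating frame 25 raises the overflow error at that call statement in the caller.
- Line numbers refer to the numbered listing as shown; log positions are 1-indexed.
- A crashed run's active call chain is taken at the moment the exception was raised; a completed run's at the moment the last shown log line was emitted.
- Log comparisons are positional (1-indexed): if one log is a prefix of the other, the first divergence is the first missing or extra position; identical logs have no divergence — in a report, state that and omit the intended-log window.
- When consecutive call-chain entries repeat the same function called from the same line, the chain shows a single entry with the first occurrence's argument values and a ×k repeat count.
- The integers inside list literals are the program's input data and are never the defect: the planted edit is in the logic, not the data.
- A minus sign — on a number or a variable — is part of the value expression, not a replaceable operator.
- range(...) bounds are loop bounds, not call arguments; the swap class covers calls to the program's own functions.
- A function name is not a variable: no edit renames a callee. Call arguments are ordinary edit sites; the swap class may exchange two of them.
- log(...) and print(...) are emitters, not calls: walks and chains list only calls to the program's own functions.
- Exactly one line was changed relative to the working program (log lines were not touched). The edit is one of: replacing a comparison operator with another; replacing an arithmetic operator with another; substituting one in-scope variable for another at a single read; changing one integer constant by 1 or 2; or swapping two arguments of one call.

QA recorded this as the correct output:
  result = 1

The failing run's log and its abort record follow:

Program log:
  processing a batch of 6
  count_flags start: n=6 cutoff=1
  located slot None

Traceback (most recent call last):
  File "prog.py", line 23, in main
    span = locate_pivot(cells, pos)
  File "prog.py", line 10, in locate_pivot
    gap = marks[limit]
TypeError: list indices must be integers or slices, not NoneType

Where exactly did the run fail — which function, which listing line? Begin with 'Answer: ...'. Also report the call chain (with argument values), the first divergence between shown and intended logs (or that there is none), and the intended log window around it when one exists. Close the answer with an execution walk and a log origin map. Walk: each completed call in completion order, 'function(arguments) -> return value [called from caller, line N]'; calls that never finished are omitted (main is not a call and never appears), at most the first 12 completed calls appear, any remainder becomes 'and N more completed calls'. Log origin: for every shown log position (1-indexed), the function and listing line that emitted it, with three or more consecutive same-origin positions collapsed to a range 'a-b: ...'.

Answer: the error was raised in locate_pivot, line 10.
The tell: Everything matches until log position 3, which reads 'located slot None' in place of 'located slot 3'.
Call chain: main -> locate_pivot([11, 3, 3, 1, 10, 2], 1) (called at line 23).
First divergence: position 3; shown 'located slot None' vs intended 'located slot 3'.
Intended log window:
  1: processing a batch of 6
  2: count_flags start: n=6 cutoff=1
  3: located slot 3
  4: checkpoint: 3
Execution walk:
  count_flags([11, 3, 3, 1, 10, 2], 1) -> None  [called from locate_pivot, line 8]
Origin of each log line:
  1 — main, line 22
  2 — count_flags, line 2
  3 — locate_pivot, line 9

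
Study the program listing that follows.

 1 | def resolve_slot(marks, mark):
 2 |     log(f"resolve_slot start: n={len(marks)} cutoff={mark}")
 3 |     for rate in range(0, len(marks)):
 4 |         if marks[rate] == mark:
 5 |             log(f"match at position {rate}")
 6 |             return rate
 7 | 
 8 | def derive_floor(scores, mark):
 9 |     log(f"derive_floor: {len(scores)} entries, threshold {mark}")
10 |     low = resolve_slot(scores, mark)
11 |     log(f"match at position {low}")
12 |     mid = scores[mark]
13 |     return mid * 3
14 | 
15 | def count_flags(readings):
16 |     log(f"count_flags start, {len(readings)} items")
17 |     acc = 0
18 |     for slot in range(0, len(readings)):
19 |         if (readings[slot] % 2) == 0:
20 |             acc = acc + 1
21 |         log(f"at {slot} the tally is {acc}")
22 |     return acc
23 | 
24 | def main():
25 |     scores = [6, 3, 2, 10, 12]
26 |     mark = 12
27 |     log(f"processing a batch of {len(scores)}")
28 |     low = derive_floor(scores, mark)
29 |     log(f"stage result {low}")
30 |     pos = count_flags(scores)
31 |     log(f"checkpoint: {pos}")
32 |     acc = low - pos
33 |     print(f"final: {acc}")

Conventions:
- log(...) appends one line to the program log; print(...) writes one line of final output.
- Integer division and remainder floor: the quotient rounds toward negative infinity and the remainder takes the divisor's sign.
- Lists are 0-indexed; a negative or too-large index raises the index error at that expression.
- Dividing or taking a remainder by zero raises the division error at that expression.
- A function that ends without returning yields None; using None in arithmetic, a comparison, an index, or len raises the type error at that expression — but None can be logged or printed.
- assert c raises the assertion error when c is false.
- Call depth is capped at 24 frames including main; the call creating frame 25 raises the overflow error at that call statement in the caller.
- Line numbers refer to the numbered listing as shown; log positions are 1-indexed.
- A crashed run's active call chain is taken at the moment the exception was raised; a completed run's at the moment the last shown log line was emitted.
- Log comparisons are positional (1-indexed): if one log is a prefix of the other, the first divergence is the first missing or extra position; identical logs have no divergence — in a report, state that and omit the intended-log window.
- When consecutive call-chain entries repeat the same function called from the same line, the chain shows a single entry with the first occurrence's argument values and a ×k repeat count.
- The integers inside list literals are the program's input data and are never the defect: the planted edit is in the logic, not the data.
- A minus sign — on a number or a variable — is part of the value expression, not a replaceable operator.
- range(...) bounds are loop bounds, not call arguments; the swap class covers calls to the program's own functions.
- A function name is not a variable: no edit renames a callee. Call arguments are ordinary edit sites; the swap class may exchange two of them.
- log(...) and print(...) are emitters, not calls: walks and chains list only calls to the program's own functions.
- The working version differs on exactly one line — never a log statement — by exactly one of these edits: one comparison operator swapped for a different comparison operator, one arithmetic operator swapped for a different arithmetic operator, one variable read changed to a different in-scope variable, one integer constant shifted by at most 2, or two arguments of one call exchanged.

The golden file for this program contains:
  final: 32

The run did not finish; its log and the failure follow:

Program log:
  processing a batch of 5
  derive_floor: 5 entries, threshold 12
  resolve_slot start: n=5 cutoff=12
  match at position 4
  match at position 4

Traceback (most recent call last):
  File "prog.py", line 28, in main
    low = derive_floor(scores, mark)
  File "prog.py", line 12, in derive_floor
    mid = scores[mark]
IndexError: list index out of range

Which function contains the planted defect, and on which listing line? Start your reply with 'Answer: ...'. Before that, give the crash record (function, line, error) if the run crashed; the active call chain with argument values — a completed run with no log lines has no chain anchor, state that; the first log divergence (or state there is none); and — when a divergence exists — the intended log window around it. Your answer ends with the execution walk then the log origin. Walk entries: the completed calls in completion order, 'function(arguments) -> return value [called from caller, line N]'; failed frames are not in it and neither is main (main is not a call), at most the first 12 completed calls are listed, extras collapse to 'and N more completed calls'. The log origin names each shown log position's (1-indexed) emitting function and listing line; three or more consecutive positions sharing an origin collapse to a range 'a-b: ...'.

Answer: the defect is in derive_floor at line 12.
Key observation: The shown log is a 5-line prefix of the intended one, whose next entry is 'stage result 36'.
Crash: derive_floor, line 12, IndexError.
Call chain: main -> derive_floor([6, 3, 2, 10, 12], 12) (called at line 28).
First divergence: position 6; the shown log stops at 5 lines while the working version next logs 'stage result 36'.
Intended log window:
  4: match at position 4
  5: match at position 4
  6: stage result 36
  7: count_flags start, 5 items
Execution walk:
  resolve_slot([6, 3, 2, 10, 12], 12) -> 4  [called from derive_floor, line 10]
Log line origins:
  1: emitted by main (line 27)
  2: emitted by derive_floor (line 9)
  3: emitted by resolve_slot (line 2)
  4: emitted by resolve_slot (line 5)
  5: emitted by derive_floor (line 11)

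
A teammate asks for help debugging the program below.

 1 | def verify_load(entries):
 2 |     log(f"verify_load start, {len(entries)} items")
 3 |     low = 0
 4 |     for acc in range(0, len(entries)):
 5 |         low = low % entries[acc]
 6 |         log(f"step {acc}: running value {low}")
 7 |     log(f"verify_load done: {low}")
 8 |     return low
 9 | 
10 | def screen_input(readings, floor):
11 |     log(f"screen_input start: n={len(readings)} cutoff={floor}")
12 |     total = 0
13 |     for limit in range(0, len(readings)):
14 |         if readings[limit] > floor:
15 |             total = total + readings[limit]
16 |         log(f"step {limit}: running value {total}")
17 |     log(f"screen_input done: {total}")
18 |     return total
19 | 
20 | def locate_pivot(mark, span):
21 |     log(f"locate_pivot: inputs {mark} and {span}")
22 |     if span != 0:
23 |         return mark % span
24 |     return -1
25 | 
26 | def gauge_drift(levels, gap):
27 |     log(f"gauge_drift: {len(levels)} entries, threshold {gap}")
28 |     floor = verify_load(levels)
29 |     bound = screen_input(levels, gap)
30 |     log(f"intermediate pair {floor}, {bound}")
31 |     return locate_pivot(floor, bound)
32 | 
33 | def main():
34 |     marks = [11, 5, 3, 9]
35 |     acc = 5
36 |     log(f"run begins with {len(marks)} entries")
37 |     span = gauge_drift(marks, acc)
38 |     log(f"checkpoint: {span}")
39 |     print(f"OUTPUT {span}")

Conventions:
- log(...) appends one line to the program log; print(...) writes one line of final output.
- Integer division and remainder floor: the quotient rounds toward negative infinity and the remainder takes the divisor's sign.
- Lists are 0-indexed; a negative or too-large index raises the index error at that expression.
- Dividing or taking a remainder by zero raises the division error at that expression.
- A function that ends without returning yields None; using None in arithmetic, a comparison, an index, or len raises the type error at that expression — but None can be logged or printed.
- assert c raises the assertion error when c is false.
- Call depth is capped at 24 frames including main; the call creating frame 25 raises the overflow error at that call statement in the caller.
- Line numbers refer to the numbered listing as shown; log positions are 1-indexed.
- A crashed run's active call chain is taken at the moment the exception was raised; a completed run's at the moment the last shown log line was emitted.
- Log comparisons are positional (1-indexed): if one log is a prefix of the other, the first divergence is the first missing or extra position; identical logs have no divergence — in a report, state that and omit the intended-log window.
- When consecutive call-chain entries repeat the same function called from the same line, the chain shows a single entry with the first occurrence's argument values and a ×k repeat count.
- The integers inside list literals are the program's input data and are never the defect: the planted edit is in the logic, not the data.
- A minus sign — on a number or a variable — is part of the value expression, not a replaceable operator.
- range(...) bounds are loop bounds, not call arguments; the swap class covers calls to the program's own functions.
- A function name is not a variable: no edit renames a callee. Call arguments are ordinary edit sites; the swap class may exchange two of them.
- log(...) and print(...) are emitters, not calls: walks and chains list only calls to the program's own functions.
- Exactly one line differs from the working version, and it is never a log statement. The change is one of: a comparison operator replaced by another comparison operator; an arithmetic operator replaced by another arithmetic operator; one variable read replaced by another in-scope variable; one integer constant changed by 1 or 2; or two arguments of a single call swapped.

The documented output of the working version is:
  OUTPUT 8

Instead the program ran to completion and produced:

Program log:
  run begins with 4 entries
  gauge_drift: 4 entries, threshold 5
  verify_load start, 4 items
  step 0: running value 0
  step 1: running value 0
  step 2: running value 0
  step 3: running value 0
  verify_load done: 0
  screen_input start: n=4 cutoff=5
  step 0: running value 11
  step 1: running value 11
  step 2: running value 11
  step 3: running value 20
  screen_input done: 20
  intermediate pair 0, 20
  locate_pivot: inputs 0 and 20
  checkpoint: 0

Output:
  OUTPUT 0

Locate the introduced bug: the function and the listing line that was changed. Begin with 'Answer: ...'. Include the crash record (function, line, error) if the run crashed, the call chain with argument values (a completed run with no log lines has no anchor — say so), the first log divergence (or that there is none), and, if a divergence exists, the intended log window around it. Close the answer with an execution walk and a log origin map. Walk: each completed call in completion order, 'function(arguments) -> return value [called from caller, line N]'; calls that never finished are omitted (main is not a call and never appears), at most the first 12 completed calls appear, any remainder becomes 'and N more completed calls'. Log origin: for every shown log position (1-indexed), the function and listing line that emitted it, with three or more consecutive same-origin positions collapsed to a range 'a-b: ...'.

Answer: the defect is in verify_load at line 5.
Key fact: The earliest visible damage is log position 4 — 'step 0: running value 0' rather than the intended 'step 0: running value 11'.
Call chain: main.
First divergence: position 4 — the shown line 'step 0: running value 0' should read 'step 0: running value 11'.
Intended log window:
  2: gauge_drift: 4 entries, threshold 5
  3: verify_load start, 4 items
  4: step 0: running value 11
  5: step 1: running value 16
Execution walk:
  verify_load([11, 5, 3, 9]) -> 0  [called from gauge_drift, line 28]
  screen_input([11, 5, 3, 9], 5) -> 20  [called from gauge_drift, line 29]
  locate_pivot(0, 20) -> 0  [called from gauge_drift, line 31]
  gauge_drift([11, 5, 3, 9], 5) -> 0  [called from main, line 37]
Log origin:
  1: from main, line 36
  2: from gauge_drift, line 27
  3: from verify_load, line 2
  4-7: from verify_load, line 6
  8: from verify_load, line 7
  9: from screen_input, line 11
  10-13: from screen_input, line 16
  14: from screen_input, line 17
  15: from gauge_drift, line 30
  16: from locate_pivot, line 21
  17: from main, line 38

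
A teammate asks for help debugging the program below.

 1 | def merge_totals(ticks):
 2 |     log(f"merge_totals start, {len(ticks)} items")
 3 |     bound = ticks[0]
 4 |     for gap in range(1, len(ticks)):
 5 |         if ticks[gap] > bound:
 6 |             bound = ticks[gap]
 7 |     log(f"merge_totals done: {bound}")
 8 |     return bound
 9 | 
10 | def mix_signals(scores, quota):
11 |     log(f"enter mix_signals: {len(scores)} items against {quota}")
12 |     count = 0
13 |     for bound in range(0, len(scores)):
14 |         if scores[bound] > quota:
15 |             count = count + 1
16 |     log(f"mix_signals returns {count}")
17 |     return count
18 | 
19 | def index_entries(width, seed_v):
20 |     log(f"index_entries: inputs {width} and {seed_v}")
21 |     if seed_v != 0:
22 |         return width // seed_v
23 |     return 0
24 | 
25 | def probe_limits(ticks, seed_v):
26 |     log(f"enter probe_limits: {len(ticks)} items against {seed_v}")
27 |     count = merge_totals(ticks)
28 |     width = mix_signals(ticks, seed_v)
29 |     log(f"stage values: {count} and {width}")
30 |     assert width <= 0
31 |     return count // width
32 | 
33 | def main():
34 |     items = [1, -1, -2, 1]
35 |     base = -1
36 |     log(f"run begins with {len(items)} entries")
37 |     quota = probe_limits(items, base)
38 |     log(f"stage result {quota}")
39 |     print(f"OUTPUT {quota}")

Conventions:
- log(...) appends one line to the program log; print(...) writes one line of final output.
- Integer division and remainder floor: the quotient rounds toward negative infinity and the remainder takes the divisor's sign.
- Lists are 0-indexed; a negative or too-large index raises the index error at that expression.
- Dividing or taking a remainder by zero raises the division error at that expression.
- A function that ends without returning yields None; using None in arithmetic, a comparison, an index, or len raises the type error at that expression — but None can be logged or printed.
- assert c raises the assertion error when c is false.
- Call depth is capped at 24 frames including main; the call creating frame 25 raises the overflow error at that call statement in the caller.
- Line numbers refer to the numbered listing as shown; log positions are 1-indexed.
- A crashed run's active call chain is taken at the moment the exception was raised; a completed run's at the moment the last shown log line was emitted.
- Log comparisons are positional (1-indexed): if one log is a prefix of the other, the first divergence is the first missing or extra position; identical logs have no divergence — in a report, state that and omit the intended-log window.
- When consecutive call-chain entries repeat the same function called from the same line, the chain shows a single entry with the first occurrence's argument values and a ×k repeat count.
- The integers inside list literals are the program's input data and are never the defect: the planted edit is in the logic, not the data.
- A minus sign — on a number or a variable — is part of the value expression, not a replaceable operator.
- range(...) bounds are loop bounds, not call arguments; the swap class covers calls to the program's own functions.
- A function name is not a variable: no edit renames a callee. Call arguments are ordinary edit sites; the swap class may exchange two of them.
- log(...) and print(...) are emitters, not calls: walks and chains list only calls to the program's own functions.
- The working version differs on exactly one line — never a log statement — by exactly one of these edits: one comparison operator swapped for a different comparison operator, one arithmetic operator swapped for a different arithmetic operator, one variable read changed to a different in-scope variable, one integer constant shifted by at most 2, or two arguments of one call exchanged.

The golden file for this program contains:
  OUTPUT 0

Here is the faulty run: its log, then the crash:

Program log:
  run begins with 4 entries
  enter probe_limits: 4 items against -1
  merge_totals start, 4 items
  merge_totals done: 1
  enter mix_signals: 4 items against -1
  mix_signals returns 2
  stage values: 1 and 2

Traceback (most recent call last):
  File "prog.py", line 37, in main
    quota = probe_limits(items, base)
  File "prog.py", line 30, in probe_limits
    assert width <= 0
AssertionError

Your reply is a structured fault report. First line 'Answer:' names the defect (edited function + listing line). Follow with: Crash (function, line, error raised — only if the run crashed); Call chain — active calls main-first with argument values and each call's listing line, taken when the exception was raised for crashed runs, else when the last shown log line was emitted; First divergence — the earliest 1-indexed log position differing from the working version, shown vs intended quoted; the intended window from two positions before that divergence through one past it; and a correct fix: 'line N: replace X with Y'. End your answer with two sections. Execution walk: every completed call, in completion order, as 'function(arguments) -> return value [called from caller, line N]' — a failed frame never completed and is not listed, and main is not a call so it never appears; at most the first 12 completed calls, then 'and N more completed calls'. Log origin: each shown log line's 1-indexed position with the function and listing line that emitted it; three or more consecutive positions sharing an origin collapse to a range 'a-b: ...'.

Answer: the defect is in probe_limits at line 30.
Key observation: After 7 matching log lines the faulty run goes silent, while the working version continues with 'stage result 0'.
Crash: probe_limits, line 30, AssertionError.
Call chain: main -> probe_limits([1, -1, -2, 1], -1) (called at line 37).
First divergence: position 8 — the faulty run's log ends after 7 lines; the working version continues with 'stage result 0'.
Intended log window:
  6: mix_signals returns 2
  7: stage values: 1 and 2
  8: stage result 0
Execution walk:
  merge_totals([1, -1, -2, 1]) -> 1  [called from probe_limits, line 27]
  mix_signals([1, -1, -2, 1], -1) -> 2  [called from probe_limits, line 28]
Origin of each log line:
  1: emitted by main (line 36)
  2: emitted by probe_limits (line 26)
  3: emitted by merge_totals (line 2)
  4: emitted by merge_totals (line 7)
  5: emitted by mix_signals (line 11)
  6: emitted by mix_signals (line 16)
  7: emitted by probe_limits (line 29)
A correct fix: line 30: replace `<=` with `>`.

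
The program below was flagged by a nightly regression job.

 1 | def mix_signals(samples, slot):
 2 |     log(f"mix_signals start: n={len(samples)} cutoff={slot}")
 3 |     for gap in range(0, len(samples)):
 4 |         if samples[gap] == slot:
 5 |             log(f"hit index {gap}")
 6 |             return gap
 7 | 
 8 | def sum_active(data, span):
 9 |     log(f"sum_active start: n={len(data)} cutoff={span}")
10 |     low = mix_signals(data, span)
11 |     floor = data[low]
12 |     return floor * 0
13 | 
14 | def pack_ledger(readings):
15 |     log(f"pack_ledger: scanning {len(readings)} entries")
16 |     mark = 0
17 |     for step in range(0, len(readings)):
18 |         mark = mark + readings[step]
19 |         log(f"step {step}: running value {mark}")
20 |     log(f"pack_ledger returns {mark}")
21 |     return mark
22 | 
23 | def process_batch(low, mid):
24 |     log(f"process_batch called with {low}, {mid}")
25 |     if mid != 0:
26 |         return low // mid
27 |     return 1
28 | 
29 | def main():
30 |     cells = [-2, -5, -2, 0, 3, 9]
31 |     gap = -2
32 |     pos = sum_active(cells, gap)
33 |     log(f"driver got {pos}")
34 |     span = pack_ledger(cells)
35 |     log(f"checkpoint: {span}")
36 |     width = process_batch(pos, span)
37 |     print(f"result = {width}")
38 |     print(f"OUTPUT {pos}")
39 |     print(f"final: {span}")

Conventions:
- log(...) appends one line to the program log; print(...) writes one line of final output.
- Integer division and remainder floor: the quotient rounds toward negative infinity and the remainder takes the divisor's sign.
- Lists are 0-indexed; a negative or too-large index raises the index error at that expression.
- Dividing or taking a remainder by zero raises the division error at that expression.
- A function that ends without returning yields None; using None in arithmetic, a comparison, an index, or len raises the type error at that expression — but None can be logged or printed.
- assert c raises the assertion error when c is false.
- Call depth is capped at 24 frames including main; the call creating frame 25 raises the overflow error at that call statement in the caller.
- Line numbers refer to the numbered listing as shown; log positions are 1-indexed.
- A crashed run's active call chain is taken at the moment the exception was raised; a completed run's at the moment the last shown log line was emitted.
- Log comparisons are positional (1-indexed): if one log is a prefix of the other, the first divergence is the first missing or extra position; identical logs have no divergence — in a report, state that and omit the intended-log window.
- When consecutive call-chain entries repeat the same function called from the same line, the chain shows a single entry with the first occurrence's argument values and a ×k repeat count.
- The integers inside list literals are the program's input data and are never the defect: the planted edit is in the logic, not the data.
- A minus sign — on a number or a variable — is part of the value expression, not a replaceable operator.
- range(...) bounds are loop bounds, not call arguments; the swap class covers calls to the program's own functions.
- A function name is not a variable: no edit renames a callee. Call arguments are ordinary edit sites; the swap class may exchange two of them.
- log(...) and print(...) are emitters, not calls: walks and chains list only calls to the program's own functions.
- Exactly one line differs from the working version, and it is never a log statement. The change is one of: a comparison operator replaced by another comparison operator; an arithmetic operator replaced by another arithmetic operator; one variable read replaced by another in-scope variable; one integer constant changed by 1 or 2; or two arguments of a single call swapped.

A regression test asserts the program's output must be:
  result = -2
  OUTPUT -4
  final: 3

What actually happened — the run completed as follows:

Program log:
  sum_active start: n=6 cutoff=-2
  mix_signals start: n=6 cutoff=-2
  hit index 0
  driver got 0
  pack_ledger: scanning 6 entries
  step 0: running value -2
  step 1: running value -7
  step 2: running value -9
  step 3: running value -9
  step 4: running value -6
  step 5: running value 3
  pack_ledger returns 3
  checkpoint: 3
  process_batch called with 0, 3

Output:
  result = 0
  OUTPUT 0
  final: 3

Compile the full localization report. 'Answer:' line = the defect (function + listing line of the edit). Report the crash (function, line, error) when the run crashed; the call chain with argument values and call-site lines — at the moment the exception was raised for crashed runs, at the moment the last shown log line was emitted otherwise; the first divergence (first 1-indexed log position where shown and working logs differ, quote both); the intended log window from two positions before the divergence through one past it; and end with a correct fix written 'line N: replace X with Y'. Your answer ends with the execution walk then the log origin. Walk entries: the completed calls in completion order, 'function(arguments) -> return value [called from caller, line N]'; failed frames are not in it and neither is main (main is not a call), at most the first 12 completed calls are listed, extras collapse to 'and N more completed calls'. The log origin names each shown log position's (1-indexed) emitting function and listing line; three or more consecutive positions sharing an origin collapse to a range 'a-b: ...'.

Answer: the defect is in sum_active at line 12.
Core observation: The log first diverges at position 4: the faulty run prints 'driver got 0' where the working version prints 'driver got -4'.
Call chain: main -> process_batch(0, 3) (called at line 36).
First divergence: position 4 — the shown line 'driver got 0' should read 'driver got -4'.
Intended log window:
  2: mix_signals start: n=6 cutoff=-2
  3: hit index 0
  4: driver got -4
  5: pack_ledger: scanning 6 entries
Execution walk:
  mix_signals([-2, -5, -2, 0, 3, 9], -2) -> 0  [called from sum_active, line 10]
  sum_active([-2, -5, -2, 0, 3, 9], -2) -> 0  [called from main, line 32]
  pack_ledger([-2, -5, -2, 0, 3, 9]) -> 3  [called from main, line 34]
  process_batch(0, 3) -> 0  [called from main, line 36]
Log line origins:
  1 — sum_active, line 9
  2 — mix_signals, line 2
  3 — mix_signals, line 5
  4 — main, line 33
  5 — pack_ledger, line 15
  6-11 — pack_ledger, line 19
  12 — pack_ledger, line 20
  13 — main, line 35
  14 — process_batch, line 24
A correct fix: line 12: replace `0` with `2`.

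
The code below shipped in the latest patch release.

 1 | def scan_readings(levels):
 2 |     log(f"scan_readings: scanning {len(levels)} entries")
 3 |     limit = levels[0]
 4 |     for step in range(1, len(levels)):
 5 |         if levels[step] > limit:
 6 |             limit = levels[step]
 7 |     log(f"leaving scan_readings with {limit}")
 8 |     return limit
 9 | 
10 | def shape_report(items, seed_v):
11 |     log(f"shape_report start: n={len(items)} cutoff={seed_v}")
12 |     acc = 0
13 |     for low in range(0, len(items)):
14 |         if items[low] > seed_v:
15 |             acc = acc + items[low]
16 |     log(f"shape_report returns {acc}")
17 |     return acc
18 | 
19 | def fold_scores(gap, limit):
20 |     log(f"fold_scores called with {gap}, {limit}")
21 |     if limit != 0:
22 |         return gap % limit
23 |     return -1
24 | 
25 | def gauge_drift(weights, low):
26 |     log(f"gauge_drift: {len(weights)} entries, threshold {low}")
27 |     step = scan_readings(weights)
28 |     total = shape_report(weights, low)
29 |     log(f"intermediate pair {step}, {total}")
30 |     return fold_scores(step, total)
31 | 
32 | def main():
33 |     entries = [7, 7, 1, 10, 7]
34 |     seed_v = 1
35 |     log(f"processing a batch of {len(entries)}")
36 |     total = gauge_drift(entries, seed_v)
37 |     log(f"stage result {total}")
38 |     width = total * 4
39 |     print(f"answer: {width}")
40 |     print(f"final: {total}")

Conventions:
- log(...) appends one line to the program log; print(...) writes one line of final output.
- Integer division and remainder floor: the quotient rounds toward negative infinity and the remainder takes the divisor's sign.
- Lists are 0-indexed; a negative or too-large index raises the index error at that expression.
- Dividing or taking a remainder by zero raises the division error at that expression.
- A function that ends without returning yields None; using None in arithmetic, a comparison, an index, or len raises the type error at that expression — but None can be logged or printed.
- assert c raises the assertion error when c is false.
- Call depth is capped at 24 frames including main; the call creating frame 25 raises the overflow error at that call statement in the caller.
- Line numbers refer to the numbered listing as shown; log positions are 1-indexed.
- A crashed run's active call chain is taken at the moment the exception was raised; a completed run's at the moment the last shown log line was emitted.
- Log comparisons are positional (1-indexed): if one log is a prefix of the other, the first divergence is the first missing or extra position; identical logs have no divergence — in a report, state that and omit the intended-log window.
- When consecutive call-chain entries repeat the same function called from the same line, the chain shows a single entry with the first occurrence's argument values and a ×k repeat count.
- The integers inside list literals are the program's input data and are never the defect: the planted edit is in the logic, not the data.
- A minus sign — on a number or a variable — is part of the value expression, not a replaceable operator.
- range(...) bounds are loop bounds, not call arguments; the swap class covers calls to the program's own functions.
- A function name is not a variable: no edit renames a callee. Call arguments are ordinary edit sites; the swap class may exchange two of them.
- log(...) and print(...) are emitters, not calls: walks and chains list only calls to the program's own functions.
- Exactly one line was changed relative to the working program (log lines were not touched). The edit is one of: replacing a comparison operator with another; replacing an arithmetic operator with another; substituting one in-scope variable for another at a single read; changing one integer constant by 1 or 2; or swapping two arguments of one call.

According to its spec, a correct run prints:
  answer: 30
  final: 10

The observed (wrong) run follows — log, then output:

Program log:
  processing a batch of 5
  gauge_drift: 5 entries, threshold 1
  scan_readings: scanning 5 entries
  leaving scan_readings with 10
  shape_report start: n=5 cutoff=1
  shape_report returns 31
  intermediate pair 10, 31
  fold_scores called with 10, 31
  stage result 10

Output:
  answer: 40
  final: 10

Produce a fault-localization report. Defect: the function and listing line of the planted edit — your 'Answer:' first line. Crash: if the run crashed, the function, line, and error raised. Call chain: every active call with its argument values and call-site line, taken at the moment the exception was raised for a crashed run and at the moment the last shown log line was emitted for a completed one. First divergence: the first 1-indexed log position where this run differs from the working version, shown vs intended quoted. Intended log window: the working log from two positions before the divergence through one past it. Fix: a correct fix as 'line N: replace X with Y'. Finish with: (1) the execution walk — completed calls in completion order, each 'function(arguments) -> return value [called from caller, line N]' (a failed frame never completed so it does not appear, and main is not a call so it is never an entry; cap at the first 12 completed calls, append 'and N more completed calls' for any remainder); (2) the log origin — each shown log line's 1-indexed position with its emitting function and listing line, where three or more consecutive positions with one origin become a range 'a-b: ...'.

Answer: the defect is in main at line 38.
The tell: Log streams are identical — the defect surfaces only in the printed output.
Call chain: main.
First divergence: none (the log streams are identical).
Execution walk:
  scan_readings([7, 7, 1, 10, 7]) -> 10  [called from gauge_drift, line 27]
  shape_report([7, 7, 1, 10, 7], 1) -> 31  [called from gauge_drift, line 28]
  fold_scores(10, 31) -> 10  [called from gauge_drift, line 30]
  gauge_drift([7, 7, 1, 10, 7], 1) -> 10  [called from main, line 36]
Log origins:
  1: logged in main at line 35
  2: logged in gauge_drift at line 26
  3: logged in scan_readings at line 2
  4: logged in scan_readings at line 7
  5: logged in shape_report at line 11
  6: logged in shape_report at line 16
  7: logged in gauge_drift at line 29
  8: logged in fold_scores at line 20
  9: logged in main at line 37
A correct fix: line 38: replace `4` with `3`.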